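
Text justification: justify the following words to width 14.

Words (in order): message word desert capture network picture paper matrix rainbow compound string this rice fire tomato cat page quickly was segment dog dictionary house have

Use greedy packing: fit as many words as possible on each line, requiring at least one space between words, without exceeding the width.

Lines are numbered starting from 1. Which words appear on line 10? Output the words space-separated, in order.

Answer: page quickly

Derivation:
Line 1: ['message', 'word'] (min_width=12, slack=2)
Line 2: ['desert', 'capture'] (min_width=14, slack=0)
Line 3: ['network'] (min_width=7, slack=7)
Line 4: ['picture', 'paper'] (min_width=13, slack=1)
Line 5: ['matrix', 'rainbow'] (min_width=14, slack=0)
Line 6: ['compound'] (min_width=8, slack=6)
Line 7: ['string', 'this'] (min_width=11, slack=3)
Line 8: ['rice', 'fire'] (min_width=9, slack=5)
Line 9: ['tomato', 'cat'] (min_width=10, slack=4)
Line 10: ['page', 'quickly'] (min_width=12, slack=2)
Line 11: ['was', 'segment'] (min_width=11, slack=3)
Line 12: ['dog', 'dictionary'] (min_width=14, slack=0)
Line 13: ['house', 'have'] (min_width=10, slack=4)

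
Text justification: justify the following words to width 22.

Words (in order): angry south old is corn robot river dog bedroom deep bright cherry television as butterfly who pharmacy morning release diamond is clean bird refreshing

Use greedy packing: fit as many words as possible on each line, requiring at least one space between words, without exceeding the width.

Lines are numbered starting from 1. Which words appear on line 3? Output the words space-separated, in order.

Line 1: ['angry', 'south', 'old', 'is'] (min_width=18, slack=4)
Line 2: ['corn', 'robot', 'river', 'dog'] (min_width=20, slack=2)
Line 3: ['bedroom', 'deep', 'bright'] (min_width=19, slack=3)
Line 4: ['cherry', 'television', 'as'] (min_width=20, slack=2)
Line 5: ['butterfly', 'who', 'pharmacy'] (min_width=22, slack=0)
Line 6: ['morning', 'release'] (min_width=15, slack=7)
Line 7: ['diamond', 'is', 'clean', 'bird'] (min_width=21, slack=1)
Line 8: ['refreshing'] (min_width=10, slack=12)

Answer: bedroom deep bright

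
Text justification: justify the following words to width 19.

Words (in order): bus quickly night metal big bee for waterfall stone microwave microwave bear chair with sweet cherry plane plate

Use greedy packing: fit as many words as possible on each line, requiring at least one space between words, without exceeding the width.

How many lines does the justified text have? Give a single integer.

Line 1: ['bus', 'quickly', 'night'] (min_width=17, slack=2)
Line 2: ['metal', 'big', 'bee', 'for'] (min_width=17, slack=2)
Line 3: ['waterfall', 'stone'] (min_width=15, slack=4)
Line 4: ['microwave', 'microwave'] (min_width=19, slack=0)
Line 5: ['bear', 'chair', 'with'] (min_width=15, slack=4)
Line 6: ['sweet', 'cherry', 'plane'] (min_width=18, slack=1)
Line 7: ['plate'] (min_width=5, slack=14)
Total lines: 7

Answer: 7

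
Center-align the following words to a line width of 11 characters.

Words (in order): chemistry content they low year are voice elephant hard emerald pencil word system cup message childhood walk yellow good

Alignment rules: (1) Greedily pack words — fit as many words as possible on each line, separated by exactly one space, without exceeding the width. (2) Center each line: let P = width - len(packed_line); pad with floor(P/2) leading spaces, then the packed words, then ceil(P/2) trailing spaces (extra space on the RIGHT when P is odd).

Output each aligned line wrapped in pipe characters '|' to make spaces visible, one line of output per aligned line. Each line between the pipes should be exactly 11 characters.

Line 1: ['chemistry'] (min_width=9, slack=2)
Line 2: ['content'] (min_width=7, slack=4)
Line 3: ['they', 'low'] (min_width=8, slack=3)
Line 4: ['year', 'are'] (min_width=8, slack=3)
Line 5: ['voice'] (min_width=5, slack=6)
Line 6: ['elephant'] (min_width=8, slack=3)
Line 7: ['hard'] (min_width=4, slack=7)
Line 8: ['emerald'] (min_width=7, slack=4)
Line 9: ['pencil', 'word'] (min_width=11, slack=0)
Line 10: ['system', 'cup'] (min_width=10, slack=1)
Line 11: ['message'] (min_width=7, slack=4)
Line 12: ['childhood'] (min_width=9, slack=2)
Line 13: ['walk', 'yellow'] (min_width=11, slack=0)
Line 14: ['good'] (min_width=4, slack=7)

Answer: | chemistry |
|  content  |
| they low  |
| year are  |
|   voice   |
| elephant  |
|   hard    |
|  emerald  |
|pencil word|
|system cup |
|  message  |
| childhood |
|walk yellow|
|   good    |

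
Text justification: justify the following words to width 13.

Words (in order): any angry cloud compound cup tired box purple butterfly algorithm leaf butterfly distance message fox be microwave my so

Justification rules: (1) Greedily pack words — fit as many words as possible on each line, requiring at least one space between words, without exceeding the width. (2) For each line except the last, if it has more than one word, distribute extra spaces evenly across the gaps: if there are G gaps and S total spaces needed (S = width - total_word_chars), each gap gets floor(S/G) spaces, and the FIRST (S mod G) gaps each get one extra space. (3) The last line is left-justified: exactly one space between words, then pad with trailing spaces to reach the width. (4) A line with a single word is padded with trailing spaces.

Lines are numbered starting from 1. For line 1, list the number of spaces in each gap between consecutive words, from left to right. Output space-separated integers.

Answer: 5

Derivation:
Line 1: ['any', 'angry'] (min_width=9, slack=4)
Line 2: ['cloud'] (min_width=5, slack=8)
Line 3: ['compound', 'cup'] (min_width=12, slack=1)
Line 4: ['tired', 'box'] (min_width=9, slack=4)
Line 5: ['purple'] (min_width=6, slack=7)
Line 6: ['butterfly'] (min_width=9, slack=4)
Line 7: ['algorithm'] (min_width=9, slack=4)
Line 8: ['leaf'] (min_width=4, slack=9)
Line 9: ['butterfly'] (min_width=9, slack=4)
Line 10: ['distance'] (min_width=8, slack=5)
Line 11: ['message', 'fox'] (min_width=11, slack=2)
Line 12: ['be', 'microwave'] (min_width=12, slack=1)
Line 13: ['my', 'so'] (min_width=5, slack=8)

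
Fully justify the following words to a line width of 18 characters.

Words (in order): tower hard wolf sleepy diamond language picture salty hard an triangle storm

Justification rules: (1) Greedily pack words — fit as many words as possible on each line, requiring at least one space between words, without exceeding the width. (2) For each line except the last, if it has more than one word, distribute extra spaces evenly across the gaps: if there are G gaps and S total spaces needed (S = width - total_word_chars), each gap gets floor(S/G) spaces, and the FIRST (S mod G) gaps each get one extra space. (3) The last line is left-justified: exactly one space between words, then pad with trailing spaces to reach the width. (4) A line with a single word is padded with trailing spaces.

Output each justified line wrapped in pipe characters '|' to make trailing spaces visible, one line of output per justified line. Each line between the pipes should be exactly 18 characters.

Answer: |tower   hard  wolf|
|sleepy     diamond|
|language   picture|
|salty    hard   an|
|triangle storm    |

Derivation:
Line 1: ['tower', 'hard', 'wolf'] (min_width=15, slack=3)
Line 2: ['sleepy', 'diamond'] (min_width=14, slack=4)
Line 3: ['language', 'picture'] (min_width=16, slack=2)
Line 4: ['salty', 'hard', 'an'] (min_width=13, slack=5)
Line 5: ['triangle', 'storm'] (min_width=14, slack=4)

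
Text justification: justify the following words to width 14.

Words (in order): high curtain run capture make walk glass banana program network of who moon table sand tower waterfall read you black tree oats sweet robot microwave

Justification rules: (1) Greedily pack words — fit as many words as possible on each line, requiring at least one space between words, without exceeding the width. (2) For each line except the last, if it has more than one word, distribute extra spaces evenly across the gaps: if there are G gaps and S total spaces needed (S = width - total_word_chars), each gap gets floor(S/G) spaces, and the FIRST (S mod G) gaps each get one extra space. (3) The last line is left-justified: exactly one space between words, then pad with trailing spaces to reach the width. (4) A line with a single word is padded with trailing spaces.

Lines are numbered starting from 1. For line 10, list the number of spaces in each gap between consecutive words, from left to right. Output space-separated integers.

Answer: 1 1

Derivation:
Line 1: ['high', 'curtain'] (min_width=12, slack=2)
Line 2: ['run', 'capture'] (min_width=11, slack=3)
Line 3: ['make', 'walk'] (min_width=9, slack=5)
Line 4: ['glass', 'banana'] (min_width=12, slack=2)
Line 5: ['program'] (min_width=7, slack=7)
Line 6: ['network', 'of', 'who'] (min_width=14, slack=0)
Line 7: ['moon', 'table'] (min_width=10, slack=4)
Line 8: ['sand', 'tower'] (min_width=10, slack=4)
Line 9: ['waterfall', 'read'] (min_width=14, slack=0)
Line 10: ['you', 'black', 'tree'] (min_width=14, slack=0)
Line 11: ['oats', 'sweet'] (min_width=10, slack=4)
Line 12: ['robot'] (min_width=5, slack=9)
Line 13: ['microwave'] (min_width=9, slack=5)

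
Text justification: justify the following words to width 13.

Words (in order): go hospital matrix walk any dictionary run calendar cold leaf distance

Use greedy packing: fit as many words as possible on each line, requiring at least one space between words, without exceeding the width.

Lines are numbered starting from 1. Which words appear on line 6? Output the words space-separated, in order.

Line 1: ['go', 'hospital'] (min_width=11, slack=2)
Line 2: ['matrix', 'walk'] (min_width=11, slack=2)
Line 3: ['any'] (min_width=3, slack=10)
Line 4: ['dictionary'] (min_width=10, slack=3)
Line 5: ['run', 'calendar'] (min_width=12, slack=1)
Line 6: ['cold', 'leaf'] (min_width=9, slack=4)
Line 7: ['distance'] (min_width=8, slack=5)

Answer: cold leaf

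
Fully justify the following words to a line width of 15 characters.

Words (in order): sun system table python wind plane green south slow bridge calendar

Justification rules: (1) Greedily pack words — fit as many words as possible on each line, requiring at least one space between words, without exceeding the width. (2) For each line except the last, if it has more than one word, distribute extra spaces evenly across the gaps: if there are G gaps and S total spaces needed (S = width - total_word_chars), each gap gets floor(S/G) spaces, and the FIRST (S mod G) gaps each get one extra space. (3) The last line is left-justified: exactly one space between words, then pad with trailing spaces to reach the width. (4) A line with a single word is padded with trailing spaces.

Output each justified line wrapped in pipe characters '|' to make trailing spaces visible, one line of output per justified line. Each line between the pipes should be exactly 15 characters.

Answer: |sun      system|
|table    python|
|wind      plane|
|green     south|
|slow     bridge|
|calendar       |

Derivation:
Line 1: ['sun', 'system'] (min_width=10, slack=5)
Line 2: ['table', 'python'] (min_width=12, slack=3)
Line 3: ['wind', 'plane'] (min_width=10, slack=5)
Line 4: ['green', 'south'] (min_width=11, slack=4)
Line 5: ['slow', 'bridge'] (min_width=11, slack=4)
Line 6: ['calendar'] (min_width=8, slack=7)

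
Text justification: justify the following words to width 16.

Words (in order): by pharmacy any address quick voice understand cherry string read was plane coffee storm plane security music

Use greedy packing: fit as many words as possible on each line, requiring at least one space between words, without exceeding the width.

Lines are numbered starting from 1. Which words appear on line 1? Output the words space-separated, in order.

Line 1: ['by', 'pharmacy', 'any'] (min_width=15, slack=1)
Line 2: ['address', 'quick'] (min_width=13, slack=3)
Line 3: ['voice', 'understand'] (min_width=16, slack=0)
Line 4: ['cherry', 'string'] (min_width=13, slack=3)
Line 5: ['read', 'was', 'plane'] (min_width=14, slack=2)
Line 6: ['coffee', 'storm'] (min_width=12, slack=4)
Line 7: ['plane', 'security'] (min_width=14, slack=2)
Line 8: ['music'] (min_width=5, slack=11)

Answer: by pharmacy any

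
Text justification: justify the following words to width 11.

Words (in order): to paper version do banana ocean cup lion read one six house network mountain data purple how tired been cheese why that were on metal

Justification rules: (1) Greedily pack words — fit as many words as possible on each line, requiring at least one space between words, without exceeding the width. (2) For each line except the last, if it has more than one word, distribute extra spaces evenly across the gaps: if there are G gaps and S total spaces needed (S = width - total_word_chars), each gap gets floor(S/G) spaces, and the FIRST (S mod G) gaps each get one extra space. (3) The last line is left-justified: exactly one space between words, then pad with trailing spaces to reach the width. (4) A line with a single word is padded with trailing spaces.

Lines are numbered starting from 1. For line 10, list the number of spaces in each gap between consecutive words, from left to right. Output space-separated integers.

Line 1: ['to', 'paper'] (min_width=8, slack=3)
Line 2: ['version', 'do'] (min_width=10, slack=1)
Line 3: ['banana'] (min_width=6, slack=5)
Line 4: ['ocean', 'cup'] (min_width=9, slack=2)
Line 5: ['lion', 'read'] (min_width=9, slack=2)
Line 6: ['one', 'six'] (min_width=7, slack=4)
Line 7: ['house'] (min_width=5, slack=6)
Line 8: ['network'] (min_width=7, slack=4)
Line 9: ['mountain'] (min_width=8, slack=3)
Line 10: ['data', 'purple'] (min_width=11, slack=0)
Line 11: ['how', 'tired'] (min_width=9, slack=2)
Line 12: ['been', 'cheese'] (min_width=11, slack=0)
Line 13: ['why', 'that'] (min_width=8, slack=3)
Line 14: ['were', 'on'] (min_width=7, slack=4)
Line 15: ['metal'] (min_width=5, slack=6)

Answer: 1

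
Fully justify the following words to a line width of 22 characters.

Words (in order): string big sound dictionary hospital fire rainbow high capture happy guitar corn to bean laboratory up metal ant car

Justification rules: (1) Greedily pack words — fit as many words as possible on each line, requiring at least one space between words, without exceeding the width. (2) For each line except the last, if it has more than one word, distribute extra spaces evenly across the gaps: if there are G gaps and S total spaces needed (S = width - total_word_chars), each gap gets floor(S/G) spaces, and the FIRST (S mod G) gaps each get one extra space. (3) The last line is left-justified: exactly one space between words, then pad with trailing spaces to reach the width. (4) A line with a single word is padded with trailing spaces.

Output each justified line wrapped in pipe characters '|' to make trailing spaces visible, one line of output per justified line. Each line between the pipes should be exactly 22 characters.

Line 1: ['string', 'big', 'sound'] (min_width=16, slack=6)
Line 2: ['dictionary', 'hospital'] (min_width=19, slack=3)
Line 3: ['fire', 'rainbow', 'high'] (min_width=17, slack=5)
Line 4: ['capture', 'happy', 'guitar'] (min_width=20, slack=2)
Line 5: ['corn', 'to', 'bean'] (min_width=12, slack=10)
Line 6: ['laboratory', 'up', 'metal'] (min_width=19, slack=3)
Line 7: ['ant', 'car'] (min_width=7, slack=15)

Answer: |string    big    sound|
|dictionary    hospital|
|fire    rainbow   high|
|capture  happy  guitar|
|corn      to      bean|
|laboratory   up  metal|
|ant car               |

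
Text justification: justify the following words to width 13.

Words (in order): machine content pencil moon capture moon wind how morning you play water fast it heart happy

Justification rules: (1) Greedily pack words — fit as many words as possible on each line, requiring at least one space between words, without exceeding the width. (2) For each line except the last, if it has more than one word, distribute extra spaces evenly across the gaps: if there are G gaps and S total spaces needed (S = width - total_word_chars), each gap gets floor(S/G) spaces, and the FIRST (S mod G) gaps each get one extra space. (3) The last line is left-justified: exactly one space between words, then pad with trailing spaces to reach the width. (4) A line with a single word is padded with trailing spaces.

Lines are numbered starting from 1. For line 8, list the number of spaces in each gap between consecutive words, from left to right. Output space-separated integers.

Line 1: ['machine'] (min_width=7, slack=6)
Line 2: ['content'] (min_width=7, slack=6)
Line 3: ['pencil', 'moon'] (min_width=11, slack=2)
Line 4: ['capture', 'moon'] (min_width=12, slack=1)
Line 5: ['wind', 'how'] (min_width=8, slack=5)
Line 6: ['morning', 'you'] (min_width=11, slack=2)
Line 7: ['play', 'water'] (min_width=10, slack=3)
Line 8: ['fast', 'it', 'heart'] (min_width=13, slack=0)
Line 9: ['happy'] (min_width=5, slack=8)

Answer: 1 1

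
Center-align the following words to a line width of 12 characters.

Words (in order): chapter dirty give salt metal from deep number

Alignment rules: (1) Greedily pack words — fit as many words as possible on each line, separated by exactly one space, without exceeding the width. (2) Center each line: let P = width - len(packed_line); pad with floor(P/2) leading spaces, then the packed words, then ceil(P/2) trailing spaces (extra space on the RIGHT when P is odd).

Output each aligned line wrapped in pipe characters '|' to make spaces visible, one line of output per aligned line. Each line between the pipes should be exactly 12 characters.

Answer: |  chapter   |
| dirty give |
| salt metal |
| from deep  |
|   number   |

Derivation:
Line 1: ['chapter'] (min_width=7, slack=5)
Line 2: ['dirty', 'give'] (min_width=10, slack=2)
Line 3: ['salt', 'metal'] (min_width=10, slack=2)
Line 4: ['from', 'deep'] (min_width=9, slack=3)
Line 5: ['number'] (min_width=6, slack=6)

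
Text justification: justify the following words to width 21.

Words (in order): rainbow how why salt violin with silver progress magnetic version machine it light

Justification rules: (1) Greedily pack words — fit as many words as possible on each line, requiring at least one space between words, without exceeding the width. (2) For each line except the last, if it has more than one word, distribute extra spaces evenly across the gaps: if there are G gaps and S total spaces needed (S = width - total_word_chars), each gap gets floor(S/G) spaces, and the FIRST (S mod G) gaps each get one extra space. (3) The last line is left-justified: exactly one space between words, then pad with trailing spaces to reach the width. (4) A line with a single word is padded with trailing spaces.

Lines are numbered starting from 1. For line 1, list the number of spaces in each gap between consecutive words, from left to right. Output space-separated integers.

Line 1: ['rainbow', 'how', 'why', 'salt'] (min_width=20, slack=1)
Line 2: ['violin', 'with', 'silver'] (min_width=18, slack=3)
Line 3: ['progress', 'magnetic'] (min_width=17, slack=4)
Line 4: ['version', 'machine', 'it'] (min_width=18, slack=3)
Line 5: ['light'] (min_width=5, slack=16)

Answer: 2 1 1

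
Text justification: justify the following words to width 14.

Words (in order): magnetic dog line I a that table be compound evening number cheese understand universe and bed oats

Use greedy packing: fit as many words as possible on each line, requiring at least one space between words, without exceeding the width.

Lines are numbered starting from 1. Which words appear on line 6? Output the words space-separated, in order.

Line 1: ['magnetic', 'dog'] (min_width=12, slack=2)
Line 2: ['line', 'I', 'a', 'that'] (min_width=13, slack=1)
Line 3: ['table', 'be'] (min_width=8, slack=6)
Line 4: ['compound'] (min_width=8, slack=6)
Line 5: ['evening', 'number'] (min_width=14, slack=0)
Line 6: ['cheese'] (min_width=6, slack=8)
Line 7: ['understand'] (min_width=10, slack=4)
Line 8: ['universe', 'and'] (min_width=12, slack=2)
Line 9: ['bed', 'oats'] (min_width=8, slack=6)

Answer: cheese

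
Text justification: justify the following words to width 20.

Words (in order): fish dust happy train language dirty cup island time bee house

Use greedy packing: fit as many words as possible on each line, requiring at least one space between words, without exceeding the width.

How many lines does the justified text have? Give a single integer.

Answer: 4

Derivation:
Line 1: ['fish', 'dust', 'happy'] (min_width=15, slack=5)
Line 2: ['train', 'language', 'dirty'] (min_width=20, slack=0)
Line 3: ['cup', 'island', 'time', 'bee'] (min_width=19, slack=1)
Line 4: ['house'] (min_width=5, slack=15)
Total lines: 4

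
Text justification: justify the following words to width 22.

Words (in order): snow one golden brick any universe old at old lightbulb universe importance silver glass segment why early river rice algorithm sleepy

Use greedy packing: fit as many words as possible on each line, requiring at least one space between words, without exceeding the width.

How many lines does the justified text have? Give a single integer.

Line 1: ['snow', 'one', 'golden', 'brick'] (min_width=21, slack=1)
Line 2: ['any', 'universe', 'old', 'at'] (min_width=19, slack=3)
Line 3: ['old', 'lightbulb', 'universe'] (min_width=22, slack=0)
Line 4: ['importance', 'silver'] (min_width=17, slack=5)
Line 5: ['glass', 'segment', 'why'] (min_width=17, slack=5)
Line 6: ['early', 'river', 'rice'] (min_width=16, slack=6)
Line 7: ['algorithm', 'sleepy'] (min_width=16, slack=6)
Total lines: 7

Answer: 7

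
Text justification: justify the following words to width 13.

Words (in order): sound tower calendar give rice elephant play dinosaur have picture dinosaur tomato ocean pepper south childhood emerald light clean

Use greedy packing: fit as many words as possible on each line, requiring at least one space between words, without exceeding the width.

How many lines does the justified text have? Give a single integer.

Line 1: ['sound', 'tower'] (min_width=11, slack=2)
Line 2: ['calendar', 'give'] (min_width=13, slack=0)
Line 3: ['rice', 'elephant'] (min_width=13, slack=0)
Line 4: ['play', 'dinosaur'] (min_width=13, slack=0)
Line 5: ['have', 'picture'] (min_width=12, slack=1)
Line 6: ['dinosaur'] (min_width=8, slack=5)
Line 7: ['tomato', 'ocean'] (min_width=12, slack=1)
Line 8: ['pepper', 'south'] (min_width=12, slack=1)
Line 9: ['childhood'] (min_width=9, slack=4)
Line 10: ['emerald', 'light'] (min_width=13, slack=0)
Line 11: ['clean'] (min_width=5, slack=8)
Total lines: 11

Answer: 11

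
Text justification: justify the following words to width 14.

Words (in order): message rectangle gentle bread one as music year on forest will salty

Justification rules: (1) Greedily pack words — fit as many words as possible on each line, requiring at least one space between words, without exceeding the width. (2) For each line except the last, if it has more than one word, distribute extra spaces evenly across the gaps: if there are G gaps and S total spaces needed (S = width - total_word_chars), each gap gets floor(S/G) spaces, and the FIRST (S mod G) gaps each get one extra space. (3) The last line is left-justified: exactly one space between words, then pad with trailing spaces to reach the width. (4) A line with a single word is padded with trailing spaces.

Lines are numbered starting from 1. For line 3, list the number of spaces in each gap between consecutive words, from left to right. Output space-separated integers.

Line 1: ['message'] (min_width=7, slack=7)
Line 2: ['rectangle'] (min_width=9, slack=5)
Line 3: ['gentle', 'bread'] (min_width=12, slack=2)
Line 4: ['one', 'as', 'music'] (min_width=12, slack=2)
Line 5: ['year', 'on', 'forest'] (min_width=14, slack=0)
Line 6: ['will', 'salty'] (min_width=10, slack=4)

Answer: 3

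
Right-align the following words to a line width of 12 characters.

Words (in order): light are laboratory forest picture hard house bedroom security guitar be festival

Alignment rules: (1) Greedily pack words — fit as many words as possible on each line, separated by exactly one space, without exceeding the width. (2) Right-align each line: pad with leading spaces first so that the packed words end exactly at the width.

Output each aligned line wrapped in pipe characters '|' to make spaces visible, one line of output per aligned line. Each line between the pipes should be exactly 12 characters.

Line 1: ['light', 'are'] (min_width=9, slack=3)
Line 2: ['laboratory'] (min_width=10, slack=2)
Line 3: ['forest'] (min_width=6, slack=6)
Line 4: ['picture', 'hard'] (min_width=12, slack=0)
Line 5: ['house'] (min_width=5, slack=7)
Line 6: ['bedroom'] (min_width=7, slack=5)
Line 7: ['security'] (min_width=8, slack=4)
Line 8: ['guitar', 'be'] (min_width=9, slack=3)
Line 9: ['festival'] (min_width=8, slack=4)

Answer: |   light are|
|  laboratory|
|      forest|
|picture hard|
|       house|
|     bedroom|
|    security|
|   guitar be|
|    festival|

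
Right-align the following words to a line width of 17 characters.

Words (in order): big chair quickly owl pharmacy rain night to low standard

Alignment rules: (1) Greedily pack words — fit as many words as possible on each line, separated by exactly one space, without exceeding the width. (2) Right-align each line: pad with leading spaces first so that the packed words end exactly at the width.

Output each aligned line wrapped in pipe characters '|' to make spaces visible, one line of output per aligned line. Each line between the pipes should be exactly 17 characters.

Line 1: ['big', 'chair', 'quickly'] (min_width=17, slack=0)
Line 2: ['owl', 'pharmacy', 'rain'] (min_width=17, slack=0)
Line 3: ['night', 'to', 'low'] (min_width=12, slack=5)
Line 4: ['standard'] (min_width=8, slack=9)

Answer: |big chair quickly|
|owl pharmacy rain|
|     night to low|
|         standard|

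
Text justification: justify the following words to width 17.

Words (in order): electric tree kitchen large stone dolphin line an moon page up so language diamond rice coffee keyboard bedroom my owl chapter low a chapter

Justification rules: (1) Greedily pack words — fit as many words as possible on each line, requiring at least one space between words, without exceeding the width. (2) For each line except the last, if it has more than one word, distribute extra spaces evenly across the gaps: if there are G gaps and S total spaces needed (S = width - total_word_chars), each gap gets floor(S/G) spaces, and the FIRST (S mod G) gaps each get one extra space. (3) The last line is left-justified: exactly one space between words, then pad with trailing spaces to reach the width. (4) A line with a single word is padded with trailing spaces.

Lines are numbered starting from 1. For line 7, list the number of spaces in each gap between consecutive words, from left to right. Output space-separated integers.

Answer: 3

Derivation:
Line 1: ['electric', 'tree'] (min_width=13, slack=4)
Line 2: ['kitchen', 'large'] (min_width=13, slack=4)
Line 3: ['stone', 'dolphin'] (min_width=13, slack=4)
Line 4: ['line', 'an', 'moon', 'page'] (min_width=17, slack=0)
Line 5: ['up', 'so', 'language'] (min_width=14, slack=3)
Line 6: ['diamond', 'rice'] (min_width=12, slack=5)
Line 7: ['coffee', 'keyboard'] (min_width=15, slack=2)
Line 8: ['bedroom', 'my', 'owl'] (min_width=14, slack=3)
Line 9: ['chapter', 'low', 'a'] (min_width=13, slack=4)
Line 10: ['chapter'] (min_width=7, slack=10)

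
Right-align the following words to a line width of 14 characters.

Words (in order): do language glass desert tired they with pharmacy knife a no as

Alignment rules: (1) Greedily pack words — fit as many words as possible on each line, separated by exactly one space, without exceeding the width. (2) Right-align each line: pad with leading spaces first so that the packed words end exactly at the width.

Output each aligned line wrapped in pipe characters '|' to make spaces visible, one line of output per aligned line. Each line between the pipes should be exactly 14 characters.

Answer: |   do language|
|  glass desert|
|    tired they|
| with pharmacy|
| knife a no as|

Derivation:
Line 1: ['do', 'language'] (min_width=11, slack=3)
Line 2: ['glass', 'desert'] (min_width=12, slack=2)
Line 3: ['tired', 'they'] (min_width=10, slack=4)
Line 4: ['with', 'pharmacy'] (min_width=13, slack=1)
Line 5: ['knife', 'a', 'no', 'as'] (min_width=13, slack=1)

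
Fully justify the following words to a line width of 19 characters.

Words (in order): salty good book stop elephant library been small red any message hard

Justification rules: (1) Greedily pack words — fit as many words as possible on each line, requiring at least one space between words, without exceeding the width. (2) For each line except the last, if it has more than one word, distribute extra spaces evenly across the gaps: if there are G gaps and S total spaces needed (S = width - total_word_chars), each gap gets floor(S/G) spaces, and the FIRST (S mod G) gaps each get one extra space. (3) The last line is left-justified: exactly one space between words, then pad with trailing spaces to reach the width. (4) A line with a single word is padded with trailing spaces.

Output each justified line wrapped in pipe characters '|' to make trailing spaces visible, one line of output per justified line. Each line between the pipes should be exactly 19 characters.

Line 1: ['salty', 'good', 'book'] (min_width=15, slack=4)
Line 2: ['stop', 'elephant'] (min_width=13, slack=6)
Line 3: ['library', 'been', 'small'] (min_width=18, slack=1)
Line 4: ['red', 'any', 'message'] (min_width=15, slack=4)
Line 5: ['hard'] (min_width=4, slack=15)

Answer: |salty   good   book|
|stop       elephant|
|library  been small|
|red   any   message|
|hard               |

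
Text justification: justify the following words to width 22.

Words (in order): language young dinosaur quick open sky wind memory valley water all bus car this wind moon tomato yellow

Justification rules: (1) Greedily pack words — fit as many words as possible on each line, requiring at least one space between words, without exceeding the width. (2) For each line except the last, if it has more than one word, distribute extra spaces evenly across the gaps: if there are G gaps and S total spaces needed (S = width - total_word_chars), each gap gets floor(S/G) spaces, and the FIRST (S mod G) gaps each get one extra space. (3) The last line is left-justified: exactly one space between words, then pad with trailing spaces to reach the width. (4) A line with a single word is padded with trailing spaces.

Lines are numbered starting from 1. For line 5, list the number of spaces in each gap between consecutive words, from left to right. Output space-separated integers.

Answer: 4 4

Derivation:
Line 1: ['language', 'young'] (min_width=14, slack=8)
Line 2: ['dinosaur', 'quick', 'open'] (min_width=19, slack=3)
Line 3: ['sky', 'wind', 'memory', 'valley'] (min_width=22, slack=0)
Line 4: ['water', 'all', 'bus', 'car', 'this'] (min_width=22, slack=0)
Line 5: ['wind', 'moon', 'tomato'] (min_width=16, slack=6)
Line 6: ['yellow'] (min_width=6, slack=16)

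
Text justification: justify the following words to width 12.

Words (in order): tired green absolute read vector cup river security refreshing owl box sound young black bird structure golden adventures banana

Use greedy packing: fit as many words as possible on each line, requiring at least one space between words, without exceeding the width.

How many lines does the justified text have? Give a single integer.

Line 1: ['tired', 'green'] (min_width=11, slack=1)
Line 2: ['absolute'] (min_width=8, slack=4)
Line 3: ['read', 'vector'] (min_width=11, slack=1)
Line 4: ['cup', 'river'] (min_width=9, slack=3)
Line 5: ['security'] (min_width=8, slack=4)
Line 6: ['refreshing'] (min_width=10, slack=2)
Line 7: ['owl', 'box'] (min_width=7, slack=5)
Line 8: ['sound', 'young'] (min_width=11, slack=1)
Line 9: ['black', 'bird'] (min_width=10, slack=2)
Line 10: ['structure'] (min_width=9, slack=3)
Line 11: ['golden'] (min_width=6, slack=6)
Line 12: ['adventures'] (min_width=10, slack=2)
Line 13: ['banana'] (min_width=6, slack=6)
Total lines: 13

Answer: 13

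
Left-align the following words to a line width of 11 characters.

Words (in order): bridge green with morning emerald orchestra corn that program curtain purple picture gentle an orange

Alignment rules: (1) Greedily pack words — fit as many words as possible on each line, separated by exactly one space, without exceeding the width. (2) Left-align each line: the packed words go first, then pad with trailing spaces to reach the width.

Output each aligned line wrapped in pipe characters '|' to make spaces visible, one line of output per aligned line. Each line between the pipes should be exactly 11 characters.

Answer: |bridge     |
|green with |
|morning    |
|emerald    |
|orchestra  |
|corn that  |
|program    |
|curtain    |
|purple     |
|picture    |
|gentle an  |
|orange     |

Derivation:
Line 1: ['bridge'] (min_width=6, slack=5)
Line 2: ['green', 'with'] (min_width=10, slack=1)
Line 3: ['morning'] (min_width=7, slack=4)
Line 4: ['emerald'] (min_width=7, slack=4)
Line 5: ['orchestra'] (min_width=9, slack=2)
Line 6: ['corn', 'that'] (min_width=9, slack=2)
Line 7: ['program'] (min_width=7, slack=4)
Line 8: ['curtain'] (min_width=7, slack=4)
Line 9: ['purple'] (min_width=6, slack=5)
Line 10: ['picture'] (min_width=7, slack=4)
Line 11: ['gentle', 'an'] (min_width=9, slack=2)
Line 12: ['orange'] (min_width=6, slack=5)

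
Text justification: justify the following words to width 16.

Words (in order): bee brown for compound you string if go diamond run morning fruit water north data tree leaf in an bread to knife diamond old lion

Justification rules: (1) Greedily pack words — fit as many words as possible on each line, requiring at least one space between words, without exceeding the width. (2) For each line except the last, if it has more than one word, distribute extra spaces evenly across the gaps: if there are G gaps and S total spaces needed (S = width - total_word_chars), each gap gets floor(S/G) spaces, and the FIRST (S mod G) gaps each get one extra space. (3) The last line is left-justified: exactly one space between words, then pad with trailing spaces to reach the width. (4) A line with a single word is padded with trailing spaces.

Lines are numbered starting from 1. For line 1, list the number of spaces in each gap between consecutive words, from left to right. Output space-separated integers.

Answer: 3 2

Derivation:
Line 1: ['bee', 'brown', 'for'] (min_width=13, slack=3)
Line 2: ['compound', 'you'] (min_width=12, slack=4)
Line 3: ['string', 'if', 'go'] (min_width=12, slack=4)
Line 4: ['diamond', 'run'] (min_width=11, slack=5)
Line 5: ['morning', 'fruit'] (min_width=13, slack=3)
Line 6: ['water', 'north', 'data'] (min_width=16, slack=0)
Line 7: ['tree', 'leaf', 'in', 'an'] (min_width=15, slack=1)
Line 8: ['bread', 'to', 'knife'] (min_width=14, slack=2)
Line 9: ['diamond', 'old', 'lion'] (min_width=16, slack=0)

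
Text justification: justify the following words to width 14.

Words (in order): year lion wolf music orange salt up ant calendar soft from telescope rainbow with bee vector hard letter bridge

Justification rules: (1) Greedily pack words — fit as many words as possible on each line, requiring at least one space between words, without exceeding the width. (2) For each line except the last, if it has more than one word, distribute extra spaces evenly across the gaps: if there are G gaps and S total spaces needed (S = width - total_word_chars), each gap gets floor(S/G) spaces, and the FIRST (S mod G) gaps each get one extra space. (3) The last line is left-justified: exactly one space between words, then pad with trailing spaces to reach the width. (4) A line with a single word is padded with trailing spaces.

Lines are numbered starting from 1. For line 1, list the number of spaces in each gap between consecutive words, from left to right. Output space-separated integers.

Answer: 1 1

Derivation:
Line 1: ['year', 'lion', 'wolf'] (min_width=14, slack=0)
Line 2: ['music', 'orange'] (min_width=12, slack=2)
Line 3: ['salt', 'up', 'ant'] (min_width=11, slack=3)
Line 4: ['calendar', 'soft'] (min_width=13, slack=1)
Line 5: ['from', 'telescope'] (min_width=14, slack=0)
Line 6: ['rainbow', 'with'] (min_width=12, slack=2)
Line 7: ['bee', 'vector'] (min_width=10, slack=4)
Line 8: ['hard', 'letter'] (min_width=11, slack=3)
Line 9: ['bridge'] (min_width=6, slack=8)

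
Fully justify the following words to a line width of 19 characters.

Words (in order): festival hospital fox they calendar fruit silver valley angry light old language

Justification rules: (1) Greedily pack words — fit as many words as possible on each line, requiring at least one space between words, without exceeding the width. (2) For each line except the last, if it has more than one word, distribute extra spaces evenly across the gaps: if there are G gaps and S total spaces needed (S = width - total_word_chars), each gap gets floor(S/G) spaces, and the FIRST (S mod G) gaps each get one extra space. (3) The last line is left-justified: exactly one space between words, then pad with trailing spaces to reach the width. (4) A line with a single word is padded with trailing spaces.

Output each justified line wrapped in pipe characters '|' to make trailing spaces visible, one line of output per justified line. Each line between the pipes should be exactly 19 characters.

Line 1: ['festival', 'hospital'] (min_width=17, slack=2)
Line 2: ['fox', 'they', 'calendar'] (min_width=17, slack=2)
Line 3: ['fruit', 'silver', 'valley'] (min_width=19, slack=0)
Line 4: ['angry', 'light', 'old'] (min_width=15, slack=4)
Line 5: ['language'] (min_width=8, slack=11)

Answer: |festival   hospital|
|fox  they  calendar|
|fruit silver valley|
|angry   light   old|
|language           |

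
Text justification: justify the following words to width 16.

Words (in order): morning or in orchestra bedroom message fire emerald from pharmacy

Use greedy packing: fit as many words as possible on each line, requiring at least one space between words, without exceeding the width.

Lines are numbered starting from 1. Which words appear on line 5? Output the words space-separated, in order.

Line 1: ['morning', 'or', 'in'] (min_width=13, slack=3)
Line 2: ['orchestra'] (min_width=9, slack=7)
Line 3: ['bedroom', 'message'] (min_width=15, slack=1)
Line 4: ['fire', 'emerald'] (min_width=12, slack=4)
Line 5: ['from', 'pharmacy'] (min_width=13, slack=3)

Answer: from pharmacy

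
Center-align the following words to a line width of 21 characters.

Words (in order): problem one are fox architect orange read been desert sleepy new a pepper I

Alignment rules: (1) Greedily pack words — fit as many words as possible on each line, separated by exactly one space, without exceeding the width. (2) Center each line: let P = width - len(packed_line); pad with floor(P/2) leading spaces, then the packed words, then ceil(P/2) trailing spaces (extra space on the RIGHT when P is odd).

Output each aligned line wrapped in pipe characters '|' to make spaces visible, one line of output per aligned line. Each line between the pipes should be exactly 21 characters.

Line 1: ['problem', 'one', 'are', 'fox'] (min_width=19, slack=2)
Line 2: ['architect', 'orange', 'read'] (min_width=21, slack=0)
Line 3: ['been', 'desert', 'sleepy'] (min_width=18, slack=3)
Line 4: ['new', 'a', 'pepper', 'I'] (min_width=14, slack=7)

Answer: | problem one are fox |
|architect orange read|
| been desert sleepy  |
|   new a pepper I    |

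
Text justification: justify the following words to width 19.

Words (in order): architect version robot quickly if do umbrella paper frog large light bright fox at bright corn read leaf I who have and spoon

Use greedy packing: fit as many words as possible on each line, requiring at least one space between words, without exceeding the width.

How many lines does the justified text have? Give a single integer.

Answer: 7

Derivation:
Line 1: ['architect', 'version'] (min_width=17, slack=2)
Line 2: ['robot', 'quickly', 'if', 'do'] (min_width=19, slack=0)
Line 3: ['umbrella', 'paper', 'frog'] (min_width=19, slack=0)
Line 4: ['large', 'light', 'bright'] (min_width=18, slack=1)
Line 5: ['fox', 'at', 'bright', 'corn'] (min_width=18, slack=1)
Line 6: ['read', 'leaf', 'I', 'who'] (min_width=15, slack=4)
Line 7: ['have', 'and', 'spoon'] (min_width=14, slack=5)
Total lines: 7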